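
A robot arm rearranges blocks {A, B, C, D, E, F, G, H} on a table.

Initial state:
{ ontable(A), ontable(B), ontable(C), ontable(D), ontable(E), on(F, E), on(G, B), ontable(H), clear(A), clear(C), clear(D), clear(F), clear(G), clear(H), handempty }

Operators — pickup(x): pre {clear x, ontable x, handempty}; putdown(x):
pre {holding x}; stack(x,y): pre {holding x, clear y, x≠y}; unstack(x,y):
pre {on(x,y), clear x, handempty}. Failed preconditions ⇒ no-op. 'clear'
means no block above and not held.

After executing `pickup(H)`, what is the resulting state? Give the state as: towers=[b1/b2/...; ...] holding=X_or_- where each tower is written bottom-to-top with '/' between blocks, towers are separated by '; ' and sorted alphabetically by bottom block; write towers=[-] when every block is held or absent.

before: towers=[A; B/G; C; D; E/F; H] holding=-
pre[pickup(H)]: clear(H) yes, ontable(H) yes, handempty yes
all met → apply pickup(H)
after:  towers=[A; B/G; C; D; E/F] holding=H

towers=[A; B/G; C; D; E/F] holding=H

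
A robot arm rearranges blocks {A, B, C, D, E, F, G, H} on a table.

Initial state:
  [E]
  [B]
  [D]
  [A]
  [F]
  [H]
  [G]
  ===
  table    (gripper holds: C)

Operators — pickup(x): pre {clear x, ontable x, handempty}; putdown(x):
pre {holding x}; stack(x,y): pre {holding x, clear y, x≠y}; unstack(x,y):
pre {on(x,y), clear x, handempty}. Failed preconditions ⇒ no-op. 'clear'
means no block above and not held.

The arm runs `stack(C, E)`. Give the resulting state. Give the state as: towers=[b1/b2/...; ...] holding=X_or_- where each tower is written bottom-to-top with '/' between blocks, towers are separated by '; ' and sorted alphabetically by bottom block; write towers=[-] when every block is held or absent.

towers=[G/H/F/A/D/B/E/C] holding=-

before: towers=[G/H/F/A/D/B/E] holding=C
pre[stack(C, E)]: holding(C) ✓, clear(E) ✓, C≠E ✓
all met → apply stack(C, E)
after:  towers=[G/H/F/A/D/B/E/C] holding=-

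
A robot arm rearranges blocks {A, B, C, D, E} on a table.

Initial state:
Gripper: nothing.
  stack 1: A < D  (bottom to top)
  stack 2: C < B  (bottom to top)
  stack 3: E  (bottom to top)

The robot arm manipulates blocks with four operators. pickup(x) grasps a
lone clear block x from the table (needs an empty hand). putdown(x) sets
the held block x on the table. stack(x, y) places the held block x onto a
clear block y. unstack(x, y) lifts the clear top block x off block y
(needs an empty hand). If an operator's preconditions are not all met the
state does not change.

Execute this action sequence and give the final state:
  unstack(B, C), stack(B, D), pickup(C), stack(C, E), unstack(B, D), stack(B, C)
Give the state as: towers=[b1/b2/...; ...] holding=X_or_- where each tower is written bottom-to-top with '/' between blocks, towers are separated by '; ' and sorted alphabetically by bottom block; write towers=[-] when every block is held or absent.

towers=[A/D; E/C/B] holding=-

step 1 (unstack(B, C)): towers=[A/D; C; E] holding=B
step 2 (stack(B, D)): towers=[A/D/B; C; E] holding=-
step 3 (pickup(C)): towers=[A/D/B; E] holding=C
step 4 (stack(C, E)): towers=[A/D/B; E/C] holding=-
step 5 (unstack(B, D)): towers=[A/D; E/C] holding=B
step 6 (stack(B, C)): towers=[A/D; E/C/B] holding=-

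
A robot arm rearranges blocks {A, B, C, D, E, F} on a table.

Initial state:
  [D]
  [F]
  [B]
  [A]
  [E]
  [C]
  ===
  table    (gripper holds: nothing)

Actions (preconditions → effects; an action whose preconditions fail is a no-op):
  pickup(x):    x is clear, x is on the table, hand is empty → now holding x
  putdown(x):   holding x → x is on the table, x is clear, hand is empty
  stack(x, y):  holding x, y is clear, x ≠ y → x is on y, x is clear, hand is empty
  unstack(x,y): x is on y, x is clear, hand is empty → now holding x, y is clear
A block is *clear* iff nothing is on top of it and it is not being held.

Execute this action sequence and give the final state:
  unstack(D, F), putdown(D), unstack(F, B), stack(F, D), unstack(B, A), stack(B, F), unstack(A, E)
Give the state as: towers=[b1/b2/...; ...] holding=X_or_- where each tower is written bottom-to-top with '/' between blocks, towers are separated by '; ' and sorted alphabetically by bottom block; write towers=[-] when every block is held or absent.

step 1 (unstack(D, F)): towers=[C/E/A/B/F] holding=D
step 2 (putdown(D)): towers=[C/E/A/B/F; D] holding=-
step 3 (unstack(F, B)): towers=[C/E/A/B; D] holding=F
step 4 (stack(F, D)): towers=[C/E/A/B; D/F] holding=-
step 5 (unstack(B, A)): towers=[C/E/A; D/F] holding=B
step 6 (stack(B, F)): towers=[C/E/A; D/F/B] holding=-
step 7 (unstack(A, E)): towers=[C/E; D/F/B] holding=A

towers=[C/E; D/F/B] holding=A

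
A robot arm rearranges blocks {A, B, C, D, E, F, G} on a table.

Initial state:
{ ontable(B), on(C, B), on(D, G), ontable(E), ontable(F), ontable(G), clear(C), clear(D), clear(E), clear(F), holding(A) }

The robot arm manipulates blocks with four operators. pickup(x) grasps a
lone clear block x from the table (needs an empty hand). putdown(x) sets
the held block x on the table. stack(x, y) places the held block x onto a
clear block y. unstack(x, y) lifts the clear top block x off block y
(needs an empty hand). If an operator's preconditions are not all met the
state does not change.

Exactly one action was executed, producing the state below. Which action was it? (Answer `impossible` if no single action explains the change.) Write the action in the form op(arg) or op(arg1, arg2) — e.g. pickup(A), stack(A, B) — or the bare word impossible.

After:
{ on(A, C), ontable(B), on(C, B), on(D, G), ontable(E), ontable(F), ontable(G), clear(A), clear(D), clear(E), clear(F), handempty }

stack(A, C)

target: towers=[B/C/A; E; F; G/D] holding=-
        putdown(A) → towers=[A; B/C; E; F; G/D] holding=-
       stack(A, F) → towers=[B/C; E; F/A; G/D] holding=-
       stack(A, D) → towers=[B/C; E; F; G/D/A] holding=-
       stack(A, E) → towers=[B/C; E/A; F; G/D] holding=-
       stack(A, C) → towers=[B/C/A; E; F; G/D] holding=-  ← match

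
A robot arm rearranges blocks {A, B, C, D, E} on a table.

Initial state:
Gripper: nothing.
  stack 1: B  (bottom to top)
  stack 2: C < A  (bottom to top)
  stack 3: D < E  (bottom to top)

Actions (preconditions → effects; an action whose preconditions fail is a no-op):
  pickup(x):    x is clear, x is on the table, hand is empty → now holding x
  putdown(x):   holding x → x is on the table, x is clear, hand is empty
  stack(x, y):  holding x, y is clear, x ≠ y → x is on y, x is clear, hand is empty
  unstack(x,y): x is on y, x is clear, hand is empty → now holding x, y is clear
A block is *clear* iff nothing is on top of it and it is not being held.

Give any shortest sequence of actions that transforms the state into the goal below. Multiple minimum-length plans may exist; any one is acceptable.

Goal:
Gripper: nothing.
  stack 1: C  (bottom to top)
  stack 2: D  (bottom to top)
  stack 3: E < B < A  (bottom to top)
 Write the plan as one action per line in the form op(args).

unstack(E, D)
putdown(E)
pickup(B)
stack(B, E)
unstack(A, C)
stack(A, B)

step 1 (unstack(E, D)): towers=[B; C/A; D] holding=E
step 2 (putdown(E)): towers=[B; C/A; D; E] holding=-
step 3 (pickup(B)): towers=[C/A; D; E] holding=B
step 4 (stack(B, E)): towers=[C/A; D; E/B] holding=-
step 5 (unstack(A, C)): towers=[C; D; E/B] holding=A
step 6 (stack(A, B)): towers=[C; D; E/B/A] holding=-
goal check: towers=[C; D; E/B/A] holding=- — reached (length 6, optimal by BFS)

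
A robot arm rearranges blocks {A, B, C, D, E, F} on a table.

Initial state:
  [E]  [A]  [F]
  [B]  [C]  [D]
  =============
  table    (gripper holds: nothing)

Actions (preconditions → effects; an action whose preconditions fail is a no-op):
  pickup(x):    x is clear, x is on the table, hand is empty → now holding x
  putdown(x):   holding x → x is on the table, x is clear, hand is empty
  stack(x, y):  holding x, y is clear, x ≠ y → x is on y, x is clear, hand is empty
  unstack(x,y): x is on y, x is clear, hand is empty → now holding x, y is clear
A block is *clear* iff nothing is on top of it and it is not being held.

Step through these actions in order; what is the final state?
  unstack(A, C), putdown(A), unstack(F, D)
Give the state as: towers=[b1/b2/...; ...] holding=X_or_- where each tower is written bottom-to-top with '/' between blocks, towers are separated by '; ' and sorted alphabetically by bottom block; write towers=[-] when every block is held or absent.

step 1 (unstack(A, C)): towers=[B/E; C; D/F] holding=A
step 2 (putdown(A)): towers=[A; B/E; C; D/F] holding=-
step 3 (unstack(F, D)): towers=[A; B/E; C; D] holding=F

towers=[A; B/E; C; D] holding=F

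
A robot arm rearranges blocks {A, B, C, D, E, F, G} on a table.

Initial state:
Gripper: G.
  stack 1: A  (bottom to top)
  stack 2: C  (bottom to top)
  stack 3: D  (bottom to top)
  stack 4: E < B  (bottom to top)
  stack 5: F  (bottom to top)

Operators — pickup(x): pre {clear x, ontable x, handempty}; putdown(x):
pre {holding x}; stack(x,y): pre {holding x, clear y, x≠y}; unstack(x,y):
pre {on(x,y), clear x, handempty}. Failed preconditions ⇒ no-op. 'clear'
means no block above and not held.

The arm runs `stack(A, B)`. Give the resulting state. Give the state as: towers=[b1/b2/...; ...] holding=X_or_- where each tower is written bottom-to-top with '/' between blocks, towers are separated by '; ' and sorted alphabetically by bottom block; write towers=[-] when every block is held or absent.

before: towers=[A; C; D; E/B; F] holding=G
pre[stack(A, B)]: holding(A) ✗, clear(B) ✓, A≠B ✓
holding(A) unmet → stack(A, B) is a no-op
after:  towers=[A; C; D; E/B; F] holding=G

towers=[A; C; D; E/B; F] holding=G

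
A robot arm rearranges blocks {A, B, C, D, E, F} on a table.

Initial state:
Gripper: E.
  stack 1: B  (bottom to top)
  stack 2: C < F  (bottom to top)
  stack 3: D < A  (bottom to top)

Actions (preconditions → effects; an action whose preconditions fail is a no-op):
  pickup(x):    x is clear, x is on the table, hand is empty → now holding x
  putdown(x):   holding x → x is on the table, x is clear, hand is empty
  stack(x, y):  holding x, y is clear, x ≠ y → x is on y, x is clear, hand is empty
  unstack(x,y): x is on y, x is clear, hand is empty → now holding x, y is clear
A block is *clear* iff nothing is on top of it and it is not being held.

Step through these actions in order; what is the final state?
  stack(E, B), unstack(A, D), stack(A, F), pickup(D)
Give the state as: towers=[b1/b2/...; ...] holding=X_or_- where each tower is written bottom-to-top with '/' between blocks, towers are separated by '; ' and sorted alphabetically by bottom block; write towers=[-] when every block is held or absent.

step 1 (stack(E, B)): towers=[B/E; C/F; D/A] holding=-
step 2 (unstack(A, D)): towers=[B/E; C/F; D] holding=A
step 3 (stack(A, F)): towers=[B/E; C/F/A; D] holding=-
step 4 (pickup(D)): towers=[B/E; C/F/A] holding=D

towers=[B/E; C/F/A] holding=D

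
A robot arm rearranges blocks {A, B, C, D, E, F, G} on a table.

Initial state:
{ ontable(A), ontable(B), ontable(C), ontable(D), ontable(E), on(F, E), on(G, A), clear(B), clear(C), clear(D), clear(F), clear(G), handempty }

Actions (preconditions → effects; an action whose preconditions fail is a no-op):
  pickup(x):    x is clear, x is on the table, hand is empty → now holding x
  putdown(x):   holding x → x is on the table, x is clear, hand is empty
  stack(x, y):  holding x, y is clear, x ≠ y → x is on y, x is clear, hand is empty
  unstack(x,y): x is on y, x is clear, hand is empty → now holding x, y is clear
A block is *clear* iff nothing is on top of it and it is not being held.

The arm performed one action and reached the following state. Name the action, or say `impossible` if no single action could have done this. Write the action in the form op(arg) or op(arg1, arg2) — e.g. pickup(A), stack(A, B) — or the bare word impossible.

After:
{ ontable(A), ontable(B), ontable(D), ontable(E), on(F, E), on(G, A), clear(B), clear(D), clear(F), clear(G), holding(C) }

pickup(C)

target: towers=[A/G; B; D; E/F] holding=C
         pickup(B) → towers=[A/G; C; D; E/F] holding=B
     unstack(F, E) → towers=[A/G; B; C; D; E] holding=F
     unstack(G, A) → towers=[A; B; C; D; E/F] holding=G
         pickup(D) → towers=[A/G; B; C; E/F] holding=D
         pickup(C) → towers=[A/G; B; D; E/F] holding=C  ← match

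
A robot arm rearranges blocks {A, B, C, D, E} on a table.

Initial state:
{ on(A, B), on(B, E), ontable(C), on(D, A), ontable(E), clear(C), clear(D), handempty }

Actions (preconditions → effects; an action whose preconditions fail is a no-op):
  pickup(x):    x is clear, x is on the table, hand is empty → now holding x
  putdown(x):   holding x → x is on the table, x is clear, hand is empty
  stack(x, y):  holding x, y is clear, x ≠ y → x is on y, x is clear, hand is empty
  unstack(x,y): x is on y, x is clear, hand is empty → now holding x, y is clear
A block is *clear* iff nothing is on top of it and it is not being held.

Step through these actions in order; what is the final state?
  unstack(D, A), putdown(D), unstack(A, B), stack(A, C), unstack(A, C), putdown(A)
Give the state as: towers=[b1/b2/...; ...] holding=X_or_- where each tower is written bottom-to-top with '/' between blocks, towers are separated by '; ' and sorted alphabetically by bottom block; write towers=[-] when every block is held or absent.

towers=[A; C; D; E/B] holding=-

step 1 (unstack(D, A)): towers=[C; E/B/A] holding=D
step 2 (putdown(D)): towers=[C; D; E/B/A] holding=-
step 3 (unstack(A, B)): towers=[C; D; E/B] holding=A
step 4 (stack(A, C)): towers=[C/A; D; E/B] holding=-
step 5 (unstack(A, C)): towers=[C; D; E/B] holding=A
step 6 (putdown(A)): towers=[A; C; D; E/B] holding=-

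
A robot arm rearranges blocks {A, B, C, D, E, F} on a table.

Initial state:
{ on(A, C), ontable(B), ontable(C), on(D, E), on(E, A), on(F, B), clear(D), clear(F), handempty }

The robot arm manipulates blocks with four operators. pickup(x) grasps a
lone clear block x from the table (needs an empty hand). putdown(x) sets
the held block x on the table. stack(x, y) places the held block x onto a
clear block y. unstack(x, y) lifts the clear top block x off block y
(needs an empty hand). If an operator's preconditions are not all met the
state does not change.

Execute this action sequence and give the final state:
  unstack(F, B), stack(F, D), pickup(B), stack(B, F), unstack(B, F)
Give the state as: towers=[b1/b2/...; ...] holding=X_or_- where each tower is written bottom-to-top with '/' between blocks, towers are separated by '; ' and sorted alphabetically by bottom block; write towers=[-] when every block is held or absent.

towers=[C/A/E/D/F] holding=B

step 1 (unstack(F, B)): towers=[B; C/A/E/D] holding=F
step 2 (stack(F, D)): towers=[B; C/A/E/D/F] holding=-
step 3 (pickup(B)): towers=[C/A/E/D/F] holding=B
step 4 (stack(B, F)): towers=[C/A/E/D/F/B] holding=-
step 5 (unstack(B, F)): towers=[C/A/E/D/F] holding=B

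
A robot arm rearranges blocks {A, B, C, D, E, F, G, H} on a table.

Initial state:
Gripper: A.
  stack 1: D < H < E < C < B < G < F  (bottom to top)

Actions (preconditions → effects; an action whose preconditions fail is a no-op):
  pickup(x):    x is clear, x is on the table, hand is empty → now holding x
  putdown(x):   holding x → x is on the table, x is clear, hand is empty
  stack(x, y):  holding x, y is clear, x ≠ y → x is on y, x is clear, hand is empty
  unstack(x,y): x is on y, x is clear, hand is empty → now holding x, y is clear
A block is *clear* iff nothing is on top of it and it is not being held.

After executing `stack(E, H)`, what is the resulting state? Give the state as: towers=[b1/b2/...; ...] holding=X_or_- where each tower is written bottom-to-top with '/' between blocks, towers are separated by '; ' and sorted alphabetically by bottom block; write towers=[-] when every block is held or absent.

towers=[D/H/E/C/B/G/F] holding=A

before: towers=[D/H/E/C/B/G/F] holding=A
pre[stack(E, H)]: holding(E) no, clear(H) no, E≠H yes
holding(E), clear(H) unmet → stack(E, H) is a no-op
after:  towers=[D/H/E/C/B/G/F] holding=A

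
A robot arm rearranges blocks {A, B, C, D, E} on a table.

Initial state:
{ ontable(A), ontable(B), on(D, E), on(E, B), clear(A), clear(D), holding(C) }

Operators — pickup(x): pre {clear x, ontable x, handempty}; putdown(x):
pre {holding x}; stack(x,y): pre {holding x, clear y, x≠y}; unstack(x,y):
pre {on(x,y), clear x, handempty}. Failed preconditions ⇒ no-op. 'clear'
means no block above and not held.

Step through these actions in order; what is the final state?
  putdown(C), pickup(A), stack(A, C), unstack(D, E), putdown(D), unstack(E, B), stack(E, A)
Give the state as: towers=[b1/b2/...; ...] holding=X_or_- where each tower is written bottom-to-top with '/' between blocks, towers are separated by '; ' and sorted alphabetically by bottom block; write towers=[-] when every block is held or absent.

towers=[B; C/A/E; D] holding=-

step 1 (putdown(C)): towers=[A; B/E/D; C] holding=-
step 2 (pickup(A)): towers=[B/E/D; C] holding=A
step 3 (stack(A, C)): towers=[B/E/D; C/A] holding=-
step 4 (unstack(D, E)): towers=[B/E; C/A] holding=D
step 5 (putdown(D)): towers=[B/E; C/A; D] holding=-
step 6 (unstack(E, B)): towers=[B; C/A; D] holding=E
step 7 (stack(E, A)): towers=[B; C/A/E; D] holding=-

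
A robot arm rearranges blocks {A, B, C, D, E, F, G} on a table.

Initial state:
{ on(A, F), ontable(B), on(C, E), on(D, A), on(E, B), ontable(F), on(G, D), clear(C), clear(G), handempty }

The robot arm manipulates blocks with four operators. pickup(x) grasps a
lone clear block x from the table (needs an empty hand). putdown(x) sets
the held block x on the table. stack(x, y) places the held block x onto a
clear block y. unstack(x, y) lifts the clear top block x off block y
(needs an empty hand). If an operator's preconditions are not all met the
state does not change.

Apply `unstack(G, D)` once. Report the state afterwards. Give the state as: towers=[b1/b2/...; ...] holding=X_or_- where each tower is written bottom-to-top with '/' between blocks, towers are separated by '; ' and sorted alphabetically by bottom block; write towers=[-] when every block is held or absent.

towers=[B/E/C; F/A/D] holding=G

before: towers=[B/E/C; F/A/D/G] holding=-
pre[unstack(G, D)]: on(G,D) ok, clear(G) ok, handempty ok
all met → apply unstack(G, D)
after:  towers=[B/E/C; F/A/D] holding=G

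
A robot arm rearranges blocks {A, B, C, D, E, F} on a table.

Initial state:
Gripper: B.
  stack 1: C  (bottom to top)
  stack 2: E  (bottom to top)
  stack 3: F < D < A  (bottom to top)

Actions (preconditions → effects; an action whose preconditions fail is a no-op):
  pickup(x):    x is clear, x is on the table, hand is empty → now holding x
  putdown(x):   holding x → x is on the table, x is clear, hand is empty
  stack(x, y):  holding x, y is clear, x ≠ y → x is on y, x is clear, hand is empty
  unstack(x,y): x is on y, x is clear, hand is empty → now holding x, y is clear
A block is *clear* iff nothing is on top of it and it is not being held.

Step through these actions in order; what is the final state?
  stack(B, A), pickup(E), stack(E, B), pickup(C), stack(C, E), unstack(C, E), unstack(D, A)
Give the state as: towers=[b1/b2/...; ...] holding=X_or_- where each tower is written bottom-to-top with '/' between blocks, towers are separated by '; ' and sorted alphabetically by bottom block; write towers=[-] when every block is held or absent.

towers=[F/D/A/B/E] holding=C

step 1 (stack(B, A)): towers=[C; E; F/D/A/B] holding=-
step 2 (pickup(E)): towers=[C; F/D/A/B] holding=E
step 3 (stack(E, B)): towers=[C; F/D/A/B/E] holding=-
step 4 (pickup(C)): towers=[F/D/A/B/E] holding=C
step 5 (stack(C, E)): towers=[F/D/A/B/E/C] holding=-
step 6 (unstack(C, E)): towers=[F/D/A/B/E] holding=C
step 7 (unstack(D, A)) [no-op]: towers=[F/D/A/B/E] holding=C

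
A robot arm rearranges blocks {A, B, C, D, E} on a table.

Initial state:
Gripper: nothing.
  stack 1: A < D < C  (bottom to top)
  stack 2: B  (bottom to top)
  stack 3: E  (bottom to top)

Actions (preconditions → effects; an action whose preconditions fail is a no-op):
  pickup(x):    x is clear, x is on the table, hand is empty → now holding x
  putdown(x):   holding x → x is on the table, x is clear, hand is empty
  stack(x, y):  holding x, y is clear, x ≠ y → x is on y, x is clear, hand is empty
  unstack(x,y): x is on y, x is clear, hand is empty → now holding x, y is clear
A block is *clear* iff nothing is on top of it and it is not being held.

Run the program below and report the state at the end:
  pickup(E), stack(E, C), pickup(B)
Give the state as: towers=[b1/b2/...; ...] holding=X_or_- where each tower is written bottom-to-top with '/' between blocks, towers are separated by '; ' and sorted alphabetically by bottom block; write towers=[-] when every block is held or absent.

step 1 (pickup(E)): towers=[A/D/C; B] holding=E
step 2 (stack(E, C)): towers=[A/D/C/E; B] holding=-
step 3 (pickup(B)): towers=[A/D/C/E] holding=B

towers=[A/D/C/E] holding=B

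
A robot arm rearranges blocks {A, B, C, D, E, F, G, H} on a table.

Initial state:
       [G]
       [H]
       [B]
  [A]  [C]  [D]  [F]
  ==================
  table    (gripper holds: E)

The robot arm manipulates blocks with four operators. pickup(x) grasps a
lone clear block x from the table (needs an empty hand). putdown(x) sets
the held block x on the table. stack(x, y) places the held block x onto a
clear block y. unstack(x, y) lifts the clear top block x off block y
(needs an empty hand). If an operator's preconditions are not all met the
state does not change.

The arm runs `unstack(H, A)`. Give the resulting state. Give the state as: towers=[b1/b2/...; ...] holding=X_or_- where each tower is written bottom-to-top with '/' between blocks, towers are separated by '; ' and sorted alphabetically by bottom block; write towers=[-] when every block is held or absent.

before: towers=[A; C/B/H/G; D; F] holding=E
pre[unstack(H, A)]: on(H,A) no, clear(H) no, handempty no
on(H,A), clear(H), handempty unmet → unstack(H, A) is a no-op
after:  towers=[A; C/B/H/G; D; F] holding=E

towers=[A; C/B/H/G; D; F] holding=E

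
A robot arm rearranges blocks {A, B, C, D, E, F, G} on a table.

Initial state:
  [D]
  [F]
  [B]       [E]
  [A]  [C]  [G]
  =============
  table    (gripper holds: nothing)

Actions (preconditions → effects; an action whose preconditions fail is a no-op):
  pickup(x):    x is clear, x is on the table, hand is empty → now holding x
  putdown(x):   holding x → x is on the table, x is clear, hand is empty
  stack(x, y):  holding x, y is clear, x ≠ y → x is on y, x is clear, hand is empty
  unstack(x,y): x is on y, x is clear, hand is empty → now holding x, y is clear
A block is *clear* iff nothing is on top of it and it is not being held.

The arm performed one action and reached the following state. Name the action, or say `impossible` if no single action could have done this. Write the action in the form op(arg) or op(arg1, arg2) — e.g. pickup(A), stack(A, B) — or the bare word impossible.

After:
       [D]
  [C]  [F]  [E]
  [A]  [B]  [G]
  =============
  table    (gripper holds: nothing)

impossible

target: towers=[A/C; B/F/D; G/E] holding=-
     unstack(D, F) → towers=[A/B/F; C; G/E] holding=D
     unstack(E, G) → towers=[A/B/F/D; C; G] holding=E
         pickup(C) → towers=[A/B/F/D; G/E] holding=C
none of the 3 applicable actions match → impossible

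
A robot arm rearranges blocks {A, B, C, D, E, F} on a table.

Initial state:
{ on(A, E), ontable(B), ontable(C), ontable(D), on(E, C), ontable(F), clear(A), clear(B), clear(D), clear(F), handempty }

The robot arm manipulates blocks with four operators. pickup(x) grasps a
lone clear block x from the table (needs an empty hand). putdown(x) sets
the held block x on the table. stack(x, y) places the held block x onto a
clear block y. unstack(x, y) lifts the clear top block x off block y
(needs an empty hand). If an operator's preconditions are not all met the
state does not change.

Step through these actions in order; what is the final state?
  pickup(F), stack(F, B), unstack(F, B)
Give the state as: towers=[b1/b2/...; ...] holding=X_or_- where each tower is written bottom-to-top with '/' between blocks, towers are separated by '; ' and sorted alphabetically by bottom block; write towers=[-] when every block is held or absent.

step 1 (pickup(F)): towers=[B; C/E/A; D] holding=F
step 2 (stack(F, B)): towers=[B/F; C/E/A; D] holding=-
step 3 (unstack(F, B)): towers=[B; C/E/A; D] holding=F

towers=[B; C/E/A; D] holding=F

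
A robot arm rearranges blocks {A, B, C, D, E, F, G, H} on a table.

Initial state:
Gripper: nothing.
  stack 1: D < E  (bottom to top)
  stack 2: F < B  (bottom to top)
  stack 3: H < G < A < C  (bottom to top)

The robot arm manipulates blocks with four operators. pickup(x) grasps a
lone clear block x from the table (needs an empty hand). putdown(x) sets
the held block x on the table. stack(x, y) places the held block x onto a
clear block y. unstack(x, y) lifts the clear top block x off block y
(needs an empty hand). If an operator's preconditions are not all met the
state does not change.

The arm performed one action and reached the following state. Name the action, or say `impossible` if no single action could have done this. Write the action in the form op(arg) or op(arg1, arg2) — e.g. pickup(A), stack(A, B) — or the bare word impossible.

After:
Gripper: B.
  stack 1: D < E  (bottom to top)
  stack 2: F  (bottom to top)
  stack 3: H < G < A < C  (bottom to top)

unstack(B, F)

target: towers=[D/E; F; H/G/A/C] holding=B
     unstack(E, D) → towers=[D; F/B; H/G/A/C] holding=E
     unstack(B, F) → towers=[D/E; F; H/G/A/C] holding=B  ← match
     unstack(C, A) → towers=[D/E; F/B; H/G/A] holding=C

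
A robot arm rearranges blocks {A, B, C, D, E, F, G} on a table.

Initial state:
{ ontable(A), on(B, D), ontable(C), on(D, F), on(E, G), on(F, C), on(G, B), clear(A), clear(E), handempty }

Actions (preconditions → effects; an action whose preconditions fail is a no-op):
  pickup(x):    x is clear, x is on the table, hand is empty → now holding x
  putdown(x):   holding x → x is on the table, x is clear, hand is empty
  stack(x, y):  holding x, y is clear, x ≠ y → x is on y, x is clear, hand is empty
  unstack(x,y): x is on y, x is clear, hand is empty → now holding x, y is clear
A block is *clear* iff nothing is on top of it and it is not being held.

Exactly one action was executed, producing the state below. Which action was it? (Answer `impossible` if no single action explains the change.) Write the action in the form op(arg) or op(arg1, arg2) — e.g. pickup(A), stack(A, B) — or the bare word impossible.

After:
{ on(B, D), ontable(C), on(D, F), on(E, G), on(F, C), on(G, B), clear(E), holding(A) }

target: towers=[C/F/D/B/G/E] holding=A
         pickup(A) → towers=[C/F/D/B/G/E] holding=A  ← match
     unstack(E, G) → towers=[A; C/F/D/B/G] holding=E

pickup(A)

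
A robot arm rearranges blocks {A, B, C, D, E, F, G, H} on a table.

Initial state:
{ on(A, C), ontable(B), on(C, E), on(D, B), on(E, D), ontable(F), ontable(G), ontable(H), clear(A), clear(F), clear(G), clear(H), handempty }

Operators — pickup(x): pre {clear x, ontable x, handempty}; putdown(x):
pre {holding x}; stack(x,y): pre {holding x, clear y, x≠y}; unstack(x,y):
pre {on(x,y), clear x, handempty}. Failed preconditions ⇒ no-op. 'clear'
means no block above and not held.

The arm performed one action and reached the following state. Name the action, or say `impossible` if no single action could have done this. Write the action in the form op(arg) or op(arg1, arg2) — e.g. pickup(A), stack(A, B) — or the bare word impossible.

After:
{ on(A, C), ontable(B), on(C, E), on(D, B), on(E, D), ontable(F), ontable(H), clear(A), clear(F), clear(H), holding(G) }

pickup(G)

target: towers=[B/D/E/C/A; F; H] holding=G
         pickup(G) → towers=[B/D/E/C/A; F; H] holding=G  ← match
     unstack(A, C) → towers=[B/D/E/C; F; G; H] holding=A
         pickup(H) → towers=[B/D/E/C/A; F; G] holding=H
         pickup(F) → towers=[B/D/E/C/A; G; H] holding=F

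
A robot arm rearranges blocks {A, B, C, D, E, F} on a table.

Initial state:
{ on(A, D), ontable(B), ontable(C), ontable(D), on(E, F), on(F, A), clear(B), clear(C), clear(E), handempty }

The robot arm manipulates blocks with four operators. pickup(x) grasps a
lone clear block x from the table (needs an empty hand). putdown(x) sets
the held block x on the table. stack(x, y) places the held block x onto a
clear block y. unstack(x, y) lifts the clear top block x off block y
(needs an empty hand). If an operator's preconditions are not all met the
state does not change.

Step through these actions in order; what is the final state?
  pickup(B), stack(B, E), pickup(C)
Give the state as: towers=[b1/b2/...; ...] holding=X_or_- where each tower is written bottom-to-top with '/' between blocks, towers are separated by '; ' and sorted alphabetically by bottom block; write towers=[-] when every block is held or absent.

step 1 (pickup(B)): towers=[C; D/A/F/E] holding=B
step 2 (stack(B, E)): towers=[C; D/A/F/E/B] holding=-
step 3 (pickup(C)): towers=[D/A/F/E/B] holding=C

towers=[D/A/F/E/B] holding=C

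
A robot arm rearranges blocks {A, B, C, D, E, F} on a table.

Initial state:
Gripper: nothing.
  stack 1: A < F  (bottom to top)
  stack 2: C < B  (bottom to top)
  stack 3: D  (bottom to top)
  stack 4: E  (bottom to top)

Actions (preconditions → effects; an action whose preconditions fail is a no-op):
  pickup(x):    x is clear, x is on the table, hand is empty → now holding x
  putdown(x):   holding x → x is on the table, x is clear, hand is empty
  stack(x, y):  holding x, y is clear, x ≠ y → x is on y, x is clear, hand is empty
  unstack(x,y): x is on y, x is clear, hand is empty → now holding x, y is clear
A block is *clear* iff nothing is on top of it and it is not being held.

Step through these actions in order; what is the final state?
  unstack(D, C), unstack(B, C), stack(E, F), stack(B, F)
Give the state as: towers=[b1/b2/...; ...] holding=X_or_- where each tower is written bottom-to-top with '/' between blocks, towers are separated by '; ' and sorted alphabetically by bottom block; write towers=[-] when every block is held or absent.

step 1 (unstack(D, C)) [no-op]: towers=[A/F; C/B; D; E] holding=-
step 2 (unstack(B, C)): towers=[A/F; C; D; E] holding=B
step 3 (stack(E, F)) [no-op]: towers=[A/F; C; D; E] holding=B
step 4 (stack(B, F)): towers=[A/F/B; C; D; E] holding=-

towers=[A/F/B; C; D; E] holding=-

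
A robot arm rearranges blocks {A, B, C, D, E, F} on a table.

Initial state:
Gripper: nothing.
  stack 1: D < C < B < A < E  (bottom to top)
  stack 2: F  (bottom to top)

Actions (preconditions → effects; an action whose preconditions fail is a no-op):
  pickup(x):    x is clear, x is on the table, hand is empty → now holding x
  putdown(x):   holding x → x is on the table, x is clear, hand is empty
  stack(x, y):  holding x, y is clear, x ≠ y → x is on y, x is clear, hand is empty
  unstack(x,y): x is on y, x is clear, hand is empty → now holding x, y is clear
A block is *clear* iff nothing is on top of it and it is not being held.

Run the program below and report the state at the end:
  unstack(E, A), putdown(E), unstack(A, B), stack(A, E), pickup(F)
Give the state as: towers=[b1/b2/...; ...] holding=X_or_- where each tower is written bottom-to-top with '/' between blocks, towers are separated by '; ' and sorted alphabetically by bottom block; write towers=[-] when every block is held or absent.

towers=[D/C/B; E/A] holding=F

step 1 (unstack(E, A)): towers=[D/C/B/A; F] holding=E
step 2 (putdown(E)): towers=[D/C/B/A; E; F] holding=-
step 3 (unstack(A, B)): towers=[D/C/B; E; F] holding=A
step 4 (stack(A, E)): towers=[D/C/B; E/A; F] holding=-
step 5 (pickup(F)): towers=[D/C/B; E/A] holding=F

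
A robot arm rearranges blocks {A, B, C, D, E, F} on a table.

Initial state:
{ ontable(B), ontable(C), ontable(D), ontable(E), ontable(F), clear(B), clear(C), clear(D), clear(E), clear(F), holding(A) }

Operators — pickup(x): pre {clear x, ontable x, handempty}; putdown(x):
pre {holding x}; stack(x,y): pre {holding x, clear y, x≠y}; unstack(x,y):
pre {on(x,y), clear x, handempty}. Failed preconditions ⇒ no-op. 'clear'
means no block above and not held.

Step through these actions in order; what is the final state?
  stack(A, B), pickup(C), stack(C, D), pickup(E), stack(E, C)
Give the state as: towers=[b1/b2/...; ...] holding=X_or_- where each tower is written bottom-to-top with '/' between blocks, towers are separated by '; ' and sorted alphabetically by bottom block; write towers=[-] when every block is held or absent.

step 1 (stack(A, B)): towers=[B/A; C; D; E; F] holding=-
step 2 (pickup(C)): towers=[B/A; D; E; F] holding=C
step 3 (stack(C, D)): towers=[B/A; D/C; E; F] holding=-
step 4 (pickup(E)): towers=[B/A; D/C; F] holding=E
step 5 (stack(E, C)): towers=[B/A; D/C/E; F] holding=-

towers=[B/A; D/C/E; F] holding=-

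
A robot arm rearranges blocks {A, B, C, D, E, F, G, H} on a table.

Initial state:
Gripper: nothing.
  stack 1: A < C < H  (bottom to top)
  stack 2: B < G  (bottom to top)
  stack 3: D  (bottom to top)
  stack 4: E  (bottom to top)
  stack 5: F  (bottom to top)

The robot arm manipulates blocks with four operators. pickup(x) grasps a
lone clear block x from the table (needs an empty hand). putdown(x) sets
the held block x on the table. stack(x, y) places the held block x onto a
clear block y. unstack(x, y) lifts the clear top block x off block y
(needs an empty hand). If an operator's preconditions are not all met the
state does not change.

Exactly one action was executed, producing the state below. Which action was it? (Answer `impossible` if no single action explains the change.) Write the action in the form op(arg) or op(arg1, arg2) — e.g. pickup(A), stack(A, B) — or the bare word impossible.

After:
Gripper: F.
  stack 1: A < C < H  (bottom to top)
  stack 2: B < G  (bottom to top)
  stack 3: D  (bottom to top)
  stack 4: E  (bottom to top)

pickup(F)

target: towers=[A/C/H; B/G; D; E] holding=F
     unstack(G, B) → towers=[A/C/H; B; D; E; F] holding=G
         pickup(E) → towers=[A/C/H; B/G; D; F] holding=E
     unstack(H, C) → towers=[A/C; B/G; D; E; F] holding=H
         pickup(F) → towers=[A/C/H; B/G; D; E] holding=F  ← match
         pickup(D) → towers=[A/C/H; B/G; E; F] holding=D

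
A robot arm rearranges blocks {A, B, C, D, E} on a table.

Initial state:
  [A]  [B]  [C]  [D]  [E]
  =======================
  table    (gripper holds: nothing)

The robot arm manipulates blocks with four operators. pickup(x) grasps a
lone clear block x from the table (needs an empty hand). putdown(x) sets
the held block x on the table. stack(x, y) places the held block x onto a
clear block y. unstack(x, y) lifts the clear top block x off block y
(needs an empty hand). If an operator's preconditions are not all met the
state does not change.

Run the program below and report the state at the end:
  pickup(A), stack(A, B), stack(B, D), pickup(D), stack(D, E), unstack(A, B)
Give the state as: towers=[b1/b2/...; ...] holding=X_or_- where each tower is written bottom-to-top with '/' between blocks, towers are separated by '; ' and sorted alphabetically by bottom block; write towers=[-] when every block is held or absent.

step 1 (pickup(A)): towers=[B; C; D; E] holding=A
step 2 (stack(A, B)): towers=[B/A; C; D; E] holding=-
step 3 (stack(B, D)) [no-op]: towers=[B/A; C; D; E] holding=-
step 4 (pickup(D)): towers=[B/A; C; E] holding=D
step 5 (stack(D, E)): towers=[B/A; C; E/D] holding=-
step 6 (unstack(A, B)): towers=[B; C; E/D] holding=A

towers=[B; C; E/D] holding=A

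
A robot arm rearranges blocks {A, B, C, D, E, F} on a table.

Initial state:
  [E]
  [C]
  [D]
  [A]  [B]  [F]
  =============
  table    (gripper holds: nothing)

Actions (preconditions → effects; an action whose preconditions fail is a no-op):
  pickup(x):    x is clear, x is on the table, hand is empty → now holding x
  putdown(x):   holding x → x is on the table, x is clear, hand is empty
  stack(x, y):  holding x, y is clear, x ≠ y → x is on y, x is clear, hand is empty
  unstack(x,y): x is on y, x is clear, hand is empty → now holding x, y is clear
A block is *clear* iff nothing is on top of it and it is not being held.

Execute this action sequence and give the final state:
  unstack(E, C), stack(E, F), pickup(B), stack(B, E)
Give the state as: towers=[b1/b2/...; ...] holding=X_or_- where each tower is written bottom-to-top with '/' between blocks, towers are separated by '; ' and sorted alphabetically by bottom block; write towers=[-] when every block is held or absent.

towers=[A/D/C; F/E/B] holding=-

step 1 (unstack(E, C)): towers=[A/D/C; B; F] holding=E
step 2 (stack(E, F)): towers=[A/D/C; B; F/E] holding=-
step 3 (pickup(B)): towers=[A/D/C; F/E] holding=B
step 4 (stack(B, E)): towers=[A/D/C; F/E/B] holding=-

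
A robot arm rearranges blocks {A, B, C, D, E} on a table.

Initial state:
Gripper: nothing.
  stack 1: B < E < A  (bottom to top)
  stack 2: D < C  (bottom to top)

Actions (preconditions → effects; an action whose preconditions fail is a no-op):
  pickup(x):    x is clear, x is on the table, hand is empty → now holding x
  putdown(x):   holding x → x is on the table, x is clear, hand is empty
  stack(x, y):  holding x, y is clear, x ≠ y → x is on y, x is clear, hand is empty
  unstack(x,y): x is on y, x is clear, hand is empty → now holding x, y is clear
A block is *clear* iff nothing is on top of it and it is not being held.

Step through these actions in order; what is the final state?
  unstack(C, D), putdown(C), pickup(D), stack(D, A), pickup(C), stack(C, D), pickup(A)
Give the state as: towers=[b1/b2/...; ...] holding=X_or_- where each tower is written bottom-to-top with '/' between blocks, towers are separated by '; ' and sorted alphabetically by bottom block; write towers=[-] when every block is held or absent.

step 1 (unstack(C, D)): towers=[B/E/A; D] holding=C
step 2 (putdown(C)): towers=[B/E/A; C; D] holding=-
step 3 (pickup(D)): towers=[B/E/A; C] holding=D
step 4 (stack(D, A)): towers=[B/E/A/D; C] holding=-
step 5 (pickup(C)): towers=[B/E/A/D] holding=C
step 6 (stack(C, D)): towers=[B/E/A/D/C] holding=-
step 7 (pickup(A)) [no-op]: towers=[B/E/A/D/C] holding=-

towers=[B/E/A/D/C] holding=-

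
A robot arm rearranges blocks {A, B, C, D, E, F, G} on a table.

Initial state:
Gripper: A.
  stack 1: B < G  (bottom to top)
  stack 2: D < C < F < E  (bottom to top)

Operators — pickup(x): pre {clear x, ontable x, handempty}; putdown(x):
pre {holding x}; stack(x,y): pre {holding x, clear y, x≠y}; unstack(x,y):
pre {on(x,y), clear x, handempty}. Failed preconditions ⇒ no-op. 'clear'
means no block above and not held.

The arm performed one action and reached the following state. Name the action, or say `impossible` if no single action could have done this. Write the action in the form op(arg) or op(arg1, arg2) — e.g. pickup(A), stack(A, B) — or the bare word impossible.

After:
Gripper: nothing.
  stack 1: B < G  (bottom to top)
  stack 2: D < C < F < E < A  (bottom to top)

stack(A, E)

target: towers=[B/G; D/C/F/E/A] holding=-
        putdown(A) → towers=[A; B/G; D/C/F/E] holding=-
       stack(A, G) → towers=[B/G/A; D/C/F/E] holding=-
       stack(A, E) → towers=[B/G; D/C/F/E/A] holding=-  ← match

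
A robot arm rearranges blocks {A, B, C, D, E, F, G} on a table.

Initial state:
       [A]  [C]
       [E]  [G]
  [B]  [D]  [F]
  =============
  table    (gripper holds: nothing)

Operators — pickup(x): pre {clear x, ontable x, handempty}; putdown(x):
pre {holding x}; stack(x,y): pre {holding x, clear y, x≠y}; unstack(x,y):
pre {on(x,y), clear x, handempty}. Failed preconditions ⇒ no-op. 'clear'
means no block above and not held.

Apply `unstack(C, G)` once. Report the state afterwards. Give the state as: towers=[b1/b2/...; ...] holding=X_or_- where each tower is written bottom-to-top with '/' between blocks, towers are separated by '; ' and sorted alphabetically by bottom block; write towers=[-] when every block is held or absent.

towers=[B; D/E/A; F/G] holding=C

before: towers=[B; D/E/A; F/G/C] holding=-
pre[unstack(C, G)]: on(C,G) ok, clear(C) ok, handempty ok
all met → apply unstack(C, G)
after:  towers=[B; D/E/A; F/G] holding=C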